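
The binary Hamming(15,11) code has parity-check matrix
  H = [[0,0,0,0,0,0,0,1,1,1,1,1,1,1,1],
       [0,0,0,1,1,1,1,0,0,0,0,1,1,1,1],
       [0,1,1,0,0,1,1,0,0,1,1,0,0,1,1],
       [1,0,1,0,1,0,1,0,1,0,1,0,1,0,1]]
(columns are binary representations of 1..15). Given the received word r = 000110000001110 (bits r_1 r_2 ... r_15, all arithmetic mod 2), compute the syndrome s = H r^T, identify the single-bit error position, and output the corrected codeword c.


s = (1, 1, 1, 0)^T, error position = 14, corrected codeword c = 000110000001100

Compute s = H r^T mod 2 one row at a time:
  s_1 = 0 + 0 + 0 + 0 + 1 + 1 + 1 + 0 = 3 ≡ 1 (mod 2).
  s_2 = 1 + 1 + 0 + 0 + 1 + 1 + 1 + 0 = 5 ≡ 1 (mod 2).
  s_3 = 0 + 0 + 0 + 0 + 0 + 0 + 1 + 0 = 1 ≡ 1 (mod 2).
  s_4 = 0 + 0 + 1 + 0 + 0 + 0 + 1 + 0 = 2 ≡ 0 (mod 2).
s = (1, 1, 1, 0)^T — this equals column 14 of H (binary 1110), so error is at position 14.
Correct: flip bit 14 of r = 000110000001110 to get c = 000110000001100.


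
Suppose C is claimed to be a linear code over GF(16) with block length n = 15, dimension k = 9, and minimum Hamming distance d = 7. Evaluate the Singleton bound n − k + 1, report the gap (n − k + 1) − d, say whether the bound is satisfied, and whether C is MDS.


Singleton RHS = n − k + 1 = 7, slack = 0, bound satisfied, MDS.

Singleton bound: d ≤ n − k + 1.
Here n = 15, k = 9, so n − k + 1 = 7.
Given d = 7, check d ≤ 7: YES.
Slack = (n − k + 1) − d = 0.
The code is MDS (slack = 0).
Description: the claimed parameters are [15, 9, 7]_16; such a code would be MDS (meets Singleton bound).


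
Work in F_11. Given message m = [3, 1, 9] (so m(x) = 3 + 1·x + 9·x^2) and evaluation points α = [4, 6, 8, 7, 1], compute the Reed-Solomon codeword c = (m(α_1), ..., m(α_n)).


c = [8, 3, 4, 0, 2]

Message polynomial: m(x) = 3 + 1·x + 9·x^2 (mod 11).
For each evaluation point α_i, compute m(α_i) mod 11:
  α_1 = 4: Horner steps 9 → 4 → 8, so m(4) = 8.
  α_2 = 6: Horner steps 9 → 0 → 3, so m(6) = 3.
  α_3 = 8: Horner steps 9 → 7 → 4, so m(8) = 4.
  α_4 = 7: Horner steps 9 → 9 → 0, so m(7) = 0.
  α_5 = 1: Horner steps 9 → 10 → 2, so m(1) = 2.
Codeword c = [8, 3, 4, 0, 2] ∈ F_11^5.


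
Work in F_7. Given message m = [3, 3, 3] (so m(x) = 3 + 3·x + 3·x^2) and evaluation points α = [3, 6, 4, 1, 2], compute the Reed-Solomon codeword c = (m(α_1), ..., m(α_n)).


c = [4, 3, 0, 2, 0]

Message polynomial: m(x) = 3 + 3·x + 3·x^2 (mod 7).
For each evaluation point α_i, compute m(α_i) mod 7:
  α_1 = 3: Horner steps 3 → 5 → 4, so m(3) = 4.
  α_2 = 6: Horner steps 3 → 0 → 3, so m(6) = 3.
  α_3 = 4: Horner steps 3 → 1 → 0, so m(4) = 0.
  α_4 = 1: Horner steps 3 → 6 → 2, so m(1) = 2.
  α_5 = 2: Horner steps 3 → 2 → 0, so m(2) = 0.
Codeword c = [4, 3, 0, 2, 0] ∈ F_7^5.


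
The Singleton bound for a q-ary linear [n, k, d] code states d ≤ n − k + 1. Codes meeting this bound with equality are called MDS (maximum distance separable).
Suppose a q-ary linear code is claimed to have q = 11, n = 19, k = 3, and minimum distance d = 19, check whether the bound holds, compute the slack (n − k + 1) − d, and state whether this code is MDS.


Singleton RHS = n − k + 1 = 17, slack = -2, bound violated (no such code; not MDS).

Singleton bound: d ≤ n − k + 1.
Here n = 19, k = 3, so n − k + 1 = 17.
Given d = 19, check d ≤ 17: NO.
Slack = (n − k + 1) − d = -2.
The slack is negative: d = 19 exceeds n − k + 1 = 17 by 2, so the Singleton bound is violated and no linear [19, 3, 19]_11 code can exist. In particular it is not MDS (MDS requires d = n − k + 1 exactly).
Description: the claimed parameters are [19, 3, 19]_11; such a code would be impossible (violates the Singleton bound).


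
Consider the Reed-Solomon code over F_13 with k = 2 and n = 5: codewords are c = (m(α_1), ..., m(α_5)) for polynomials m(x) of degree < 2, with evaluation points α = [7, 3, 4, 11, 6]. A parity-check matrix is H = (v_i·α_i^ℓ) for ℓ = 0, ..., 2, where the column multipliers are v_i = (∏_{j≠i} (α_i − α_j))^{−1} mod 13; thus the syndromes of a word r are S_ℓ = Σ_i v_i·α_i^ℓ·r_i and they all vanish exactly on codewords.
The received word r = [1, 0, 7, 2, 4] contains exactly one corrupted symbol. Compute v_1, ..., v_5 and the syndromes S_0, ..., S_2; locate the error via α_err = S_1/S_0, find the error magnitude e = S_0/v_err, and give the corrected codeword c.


S = (1, 4, 3), error at position 3, error magnitude e = 10, c = [1, 0, 10, 2, 4].

Step 1: column multipliers v_i = (∏_{j≠i}(α_i − α_j))^{−1} mod 13.
  i = 1 (α = 7): (7−3)(7−4)(7−11)(7−6) = 4·3·(−4)·1 = −48 ≡ 4, so v_1 = 4^{−1} = 10 (mod 13).
  i = 2 (α = 3): (3−7)(3−4)(3−11)(3−6) = (−4)·(−1)·(−8)·(−3) = 96 ≡ 5, so v_2 = 5^{−1} = 8 (mod 13).
  i = 3 (α = 4): (4−7)(4−3)(4−11)(4−6) = (−3)·1·(−7)·(−2) = −42 ≡ 10, so v_3 = 10^{−1} = 4 (mod 13).
  i = 4 (α = 11): (11−7)(11−3)(11−4)(11−6) = 4·8·7·5 = 1120 ≡ 2, so v_4 = 2^{−1} = 7 (mod 13).
  i = 5 (α = 6): (6−7)(6−3)(6−4)(6−11) = (−1)·3·2·(−5) = 30 ≡ 4, so v_5 = 4^{−1} = 10 (mod 13).
  v = [10, 8, 4, 7, 10].
Step 2: syndromes of r = [1, 0, 7, 2, 4] (all sums mod 13).
  S_0 = Σ v_i r_i = 10·1 + 8·0 + 4·7 + 7·2 + 10·4 = 92 ≡ 1.
  S_1 = Σ v_i α_i r_i = 10·7·1 + 8·3·0 + 4·4·7 + 7·11·2 + 10·6·4 = 576 ≡ 4.
  α_i^2 mod 13 = [10, 9, 3, 4, 10].
  S_2 = Σ v_i α_i^2 r_i = 10·10·1 + 8·9·0 + 4·3·7 + 7·4·2 + 10·10·4 = 640 ≡ 3.
  S = (1, 4, 3) ≠ 0, so r is not a codeword (an error is present).
Step 3: locate the error. For a single error e at position i, S_ℓ = v_i·e·α_i^ℓ, so α_err = S_1/S_0.
  S_0^{−1} = 1^{−1} = 1 (mod 13), so α_err = 4·1 = 4 ≡ 4 = α_3. Error position i = 3.
  Consistency check: S_2/S_1 = 3·10 = 30 ≡ 4 = α_err ✓ (single-error assumption holds).
Step 4: error magnitude e = S_0/v_3 = S_0·∏_{j≠3}(α_3 − α_j) = 1·10 = 10 ≡ 10 (mod 13).
Step 5: correct position 3: c_3 = r_3 − e = 7 − 10 ≡ 10 (mod 13). Hence c = [1, 0, 10, 2, 4].
  Check: interpolating c through the α_i gives m(x) = 9 + 10·x (degree < 2) with m(α_i) = c_i for every i, so c is indeed a codeword.


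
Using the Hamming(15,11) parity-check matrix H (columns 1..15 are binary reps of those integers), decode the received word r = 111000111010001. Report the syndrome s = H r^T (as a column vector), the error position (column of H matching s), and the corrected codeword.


s = (0, 0, 1, 0)^T, error position = 2, corrected codeword c = 101000111010001

Compute s = H r^T mod 2 one row at a time:
  s_1 = 1 + 1 + 0 + 1 + 0 + 0 + 0 + 1 = 4 ≡ 0 (mod 2).
  s_2 = 0 + 0 + 0 + 1 + 0 + 0 + 0 + 1 = 2 ≡ 0 (mod 2).
  s_3 = 1 + 1 + 0 + 1 + 0 + 1 + 0 + 1 = 5 ≡ 1 (mod 2).
  s_4 = 1 + 1 + 0 + 1 + 1 + 1 + 0 + 1 = 6 ≡ 0 (mod 2).
s = (0, 0, 1, 0)^T — this equals column 2 of H (binary 0010), so error is at position 2.
Correct: flip bit 2 of r = 111000111010001 to get c = 101000111010001.


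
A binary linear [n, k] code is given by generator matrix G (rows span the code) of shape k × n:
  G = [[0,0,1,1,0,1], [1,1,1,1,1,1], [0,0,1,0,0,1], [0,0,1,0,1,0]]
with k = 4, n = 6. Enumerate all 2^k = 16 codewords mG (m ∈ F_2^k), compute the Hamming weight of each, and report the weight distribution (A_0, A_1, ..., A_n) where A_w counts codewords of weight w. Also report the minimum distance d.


Weight distribution: A_0 = 1, A_1 = 1, A_2 = 3, A_3 = 6, A_4 = 3, A_5 = 1, A_6 = 1. Minimum distance d = 1.

Enumerate all 2^4 = 16 messages m ∈ F_2^4.
For each, compute codeword c = mG in F_2^6, then tally its weight.
  m = 0000 → c = 000000, weight = 0.
  m = 1000 → c = 001101, weight = 3.
  m = 0100 → c = 111111, weight = 6.
  m = 1100 → c = 110010, weight = 3.
  m = 0010 → c = 001001, weight = 2.
  m = 1010 → c = 000100, weight = 1.
  m = 0110 → c = 110110, weight = 4.
  m = 1110 → c = 111011, weight = 5.
  m = 0001 → c = 001010, weight = 2.
  m = 1001 → c = 000111, weight = 3.
  m = 0101 → c = 110101, weight = 4.
  m = 1101 → c = 111000, weight = 3.
  m = 0011 → c = 000011, weight = 2.
  m = 1011 → c = 001110, weight = 3.
  m = 0111 → c = 111100, weight = 4.
  m = 1111 → c = 110001, weight = 3.
Tally weights:
  weight 0: 1 codewords.
  weight 1: 1 codewords.
  weight 2: 3 codewords.
  weight 3: 6 codewords.
  weight 4: 3 codewords.
  weight 5: 1 codewords.
  weight 6: 1 codewords.
Minimum distance d = smallest w > 0 with A_w > 0 = 1.
Sanity: Σ A_w = 16 = 2^4 = 16 ✓.


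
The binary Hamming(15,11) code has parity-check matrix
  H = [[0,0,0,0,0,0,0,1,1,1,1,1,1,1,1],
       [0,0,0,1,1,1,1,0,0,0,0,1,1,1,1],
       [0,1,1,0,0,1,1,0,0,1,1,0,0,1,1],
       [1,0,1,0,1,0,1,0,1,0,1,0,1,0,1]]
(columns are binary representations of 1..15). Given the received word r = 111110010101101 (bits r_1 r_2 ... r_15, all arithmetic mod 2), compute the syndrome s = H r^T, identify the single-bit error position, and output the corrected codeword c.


s = (1, 1, 0, 1)^T, error position = 13, corrected codeword c = 111110010101001

Compute s = H r^T mod 2 one row at a time:
  s_1 = 1 + 0 + 1 + 0 + 1 + 1 + 0 + 1 = 5 ≡ 1 (mod 2).
  s_2 = 1 + 1 + 0 + 0 + 1 + 1 + 0 + 1 = 5 ≡ 1 (mod 2).
  s_3 = 1 + 1 + 0 + 0 + 1 + 0 + 0 + 1 = 4 ≡ 0 (mod 2).
  s_4 = 1 + 1 + 1 + 0 + 0 + 0 + 1 + 1 = 5 ≡ 1 (mod 2).
s = (1, 1, 0, 1)^T — this equals column 13 of H (binary 1101), so error is at position 13.
Correct: flip bit 13 of r = 111110010101101 to get c = 111110010101001.


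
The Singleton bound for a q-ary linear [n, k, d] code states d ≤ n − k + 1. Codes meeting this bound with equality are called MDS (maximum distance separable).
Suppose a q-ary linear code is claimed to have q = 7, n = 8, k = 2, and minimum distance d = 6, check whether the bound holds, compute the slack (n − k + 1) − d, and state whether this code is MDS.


Singleton RHS = n − k + 1 = 7, slack = 1, bound satisfied, not MDS.

Singleton bound: d ≤ n − k + 1.
Here n = 8, k = 2, so n − k + 1 = 7.
Given d = 6, check d ≤ 7: YES.
Slack = (n − k + 1) − d = 1.
The code is NOT MDS (slack = 1 > 0).
Description: the claimed parameters are [8, 2, 6]_7; such a code would be non-MDS.


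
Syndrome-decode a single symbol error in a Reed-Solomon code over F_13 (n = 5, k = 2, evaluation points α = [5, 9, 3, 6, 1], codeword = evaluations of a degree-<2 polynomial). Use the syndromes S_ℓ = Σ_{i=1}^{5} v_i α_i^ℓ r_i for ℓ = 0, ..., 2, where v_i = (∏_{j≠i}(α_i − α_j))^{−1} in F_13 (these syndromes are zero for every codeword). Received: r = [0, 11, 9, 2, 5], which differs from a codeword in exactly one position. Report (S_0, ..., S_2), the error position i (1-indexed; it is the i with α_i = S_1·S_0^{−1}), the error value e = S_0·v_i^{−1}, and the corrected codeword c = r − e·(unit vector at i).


S = (4, 10, 12), error at position 2, error magnitude e = 3, c = [0, 8, 9, 2, 5].

Step 1: column multipliers v_i = (∏_{j≠i}(α_i − α_j))^{−1} mod 13.
  i = 1 (α = 5): (5−9)(5−3)(5−6)(5−1) = (−4)·2·(−1)·4 = 32 ≡ 6, so v_1 = 6^{−1} = 11 (mod 13).
  i = 2 (α = 9): (9−5)(9−3)(9−6)(9−1) = 4·6·3·8 = 576 ≡ 4, so v_2 = 4^{−1} = 10 (mod 13).
  i = 3 (α = 3): (3−5)(3−9)(3−6)(3−1) = (−2)·(−6)·(−3)·2 = −72 ≡ 6, so v_3 = 6^{−1} = 11 (mod 13).
  i = 4 (α = 6): (6−5)(6−9)(6−3)(6−1) = 1·(−3)·3·5 = −45 ≡ 7, so v_4 = 7^{−1} = 2 (mod 13).
  i = 5 (α = 1): (1−5)(1−9)(1−3)(1−6) = (−4)·(−8)·(−2)·(−5) = 320 ≡ 8, so v_5 = 8^{−1} = 5 (mod 13).
  v = [11, 10, 11, 2, 5].
Step 2: syndromes of r = [0, 11, 9, 2, 5] (all sums mod 13).
  S_0 = Σ v_i r_i = 11·0 + 10·11 + 11·9 + 2·2 + 5·5 = 238 ≡ 4.
  S_1 = Σ v_i α_i r_i = 11·5·0 + 10·9·11 + 11·3·9 + 2·6·2 + 5·1·5 = 1336 ≡ 10.
  α_i^2 mod 13 = [12, 3, 9, 10, 1].
  S_2 = Σ v_i α_i^2 r_i = 11·12·0 + 10·3·11 + 11·9·9 + 2·10·2 + 5·1·5 = 1286 ≡ 12.
  S = (4, 10, 12) ≠ 0, so r is not a codeword (an error is present).
Step 3: locate the error. For a single error e at position i, S_ℓ = v_i·e·α_i^ℓ, so α_err = S_1/S_0.
  S_0^{−1} = 4^{−1} = 10 (mod 13), so α_err = 10·10 = 100 ≡ 9 = α_2. Error position i = 2.
  Consistency check: S_2/S_1 = 12·4 = 48 ≡ 9 = α_err ✓ (single-error assumption holds).
Step 4: error magnitude e = S_0/v_2 = S_0·∏_{j≠2}(α_2 − α_j) = 4·4 = 16 ≡ 3 (mod 13).
Step 5: correct position 2: c_2 = r_2 − e = 11 − 3 ≡ 8 (mod 13). Hence c = [0, 8, 9, 2, 5].
  Check: interpolating c through the α_i gives m(x) = 3 + 2·x (degree < 2) with m(α_i) = c_i for every i, so c is indeed a codeword.


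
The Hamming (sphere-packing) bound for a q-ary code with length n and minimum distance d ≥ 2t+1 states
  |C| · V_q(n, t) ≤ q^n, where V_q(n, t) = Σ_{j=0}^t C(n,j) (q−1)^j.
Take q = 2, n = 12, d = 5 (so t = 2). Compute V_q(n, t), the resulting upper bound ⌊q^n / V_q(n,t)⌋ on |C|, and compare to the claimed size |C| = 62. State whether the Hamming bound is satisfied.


V_q(n, t) = 79, q^n = 4096, Hamming bound = 51, |C| = 62 > bound (violated).

Step 1: Compute V_q(n, t) = Σ_{j=0}^2 C(n, j) (q−1)^j.
  j = 0: C(12,0)·(1)^0 = 1·1 = 1.
  j = 1: C(12,1)·(1)^1 = 12·1 = 12.
  j = 2: C(12,2)·(1)^2 = 66·1 = 66.
  V_q(n, t) = 1 + 12 + 66 = 79.
Step 2: q^n = 2^12 = 4096.
Step 3: Hamming bound ⌊q^n / V_q(n,t)⌋ = ⌊4096/79⌋ = 51.
Step 4: Compare |C| = 62 to 51: violated.
The claimed |C| lies above the Hamming bound, so no 2-ary code of length 12 with d ≥ 5 can have 62 codewords.


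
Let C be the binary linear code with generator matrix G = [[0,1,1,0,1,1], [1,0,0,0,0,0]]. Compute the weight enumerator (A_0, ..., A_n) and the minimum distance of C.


Weight distribution: A_0 = 1, A_1 = 1, A_4 = 1, A_5 = 1. Minimum distance d = 1.

Enumerate all 2^2 = 4 messages m ∈ F_2^2.
For each, compute codeword c = mG in F_2^6, then tally its weight.
  m = 00 → c = 000000, weight = 0.
  m = 10 → c = 011011, weight = 4.
  m = 01 → c = 100000, weight = 1.
  m = 11 → c = 111011, weight = 5.
Tally weights:
  weight 0: 1 codewords.
  weight 1: 1 codewords.
  weight 4: 1 codewords.
  weight 5: 1 codewords.
Minimum distance d = smallest w > 0 with A_w > 0 = 1.
Sanity: Σ A_w = 4 = 2^2 = 4 ✓.


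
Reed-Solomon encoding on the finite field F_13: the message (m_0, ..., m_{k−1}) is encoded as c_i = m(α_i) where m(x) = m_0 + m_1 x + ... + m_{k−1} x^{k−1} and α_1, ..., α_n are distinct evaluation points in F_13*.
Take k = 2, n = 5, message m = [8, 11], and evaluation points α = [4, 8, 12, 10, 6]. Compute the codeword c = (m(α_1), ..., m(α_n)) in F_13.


c = [0, 5, 10, 1, 9]

Message polynomial: m(x) = 8 + 11·x (mod 13).
For each evaluation point α_i, compute m(α_i) mod 13:
  α_1 = 4: Horner steps 11 → 0, so m(4) = 0.
  α_2 = 8: Horner steps 11 → 5, so m(8) = 5.
  α_3 = 12: Horner steps 11 → 10, so m(12) = 10.
  α_4 = 10: Horner steps 11 → 1, so m(10) = 1.
  α_5 = 6: Horner steps 11 → 9, so m(6) = 9.
Codeword c = [0, 5, 10, 1, 9] ∈ F_13^5.


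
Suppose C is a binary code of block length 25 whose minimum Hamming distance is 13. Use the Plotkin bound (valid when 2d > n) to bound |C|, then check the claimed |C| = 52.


Plotkin bound M ≤ 26; given |C| = 52 > bound (violated).

Check applicability: 2d = 26, n = 25.
2d − n = 1 > 0, so Plotkin applies.
Compute d/(2d−n) = 13/1 ≈ 13.0000.
⌊d/(2d−n)⌋ = 13.
Plotkin bound: M ≤ 2·13 = 26.
Given |C| = 52, check: VIOLATED.
This |C| is above the Plotkin bound, so no binary code with n = 25, d = 13 and 52 codewords exists.


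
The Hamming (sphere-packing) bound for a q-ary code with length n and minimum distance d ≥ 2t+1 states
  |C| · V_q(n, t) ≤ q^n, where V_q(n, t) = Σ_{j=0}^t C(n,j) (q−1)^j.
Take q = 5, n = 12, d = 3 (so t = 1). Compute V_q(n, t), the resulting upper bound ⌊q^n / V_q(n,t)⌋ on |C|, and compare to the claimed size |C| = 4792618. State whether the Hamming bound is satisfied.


V_q(n, t) = 49, q^n = 244140625, Hamming bound = 4982461, |C| = 4792618 ≤ bound (satisfied).

Step 1: Compute V_q(n, t) = Σ_{j=0}^1 C(n, j) (q−1)^j.
  j = 0: C(12,0)·(4)^0 = 1·1 = 1.
  j = 1: C(12,1)·(4)^1 = 12·4 = 48.
  V_q(n, t) = 1 + 48 = 49.
Step 2: q^n = 5^12 = 244140625.
Step 3: Hamming bound ⌊q^n / V_q(n,t)⌋ = ⌊244140625/49⌋ = 4982461.
Step 4: Compare |C| = 4792618 to 4982461: satisfied.
The claimed |C| lies below the Hamming bound.


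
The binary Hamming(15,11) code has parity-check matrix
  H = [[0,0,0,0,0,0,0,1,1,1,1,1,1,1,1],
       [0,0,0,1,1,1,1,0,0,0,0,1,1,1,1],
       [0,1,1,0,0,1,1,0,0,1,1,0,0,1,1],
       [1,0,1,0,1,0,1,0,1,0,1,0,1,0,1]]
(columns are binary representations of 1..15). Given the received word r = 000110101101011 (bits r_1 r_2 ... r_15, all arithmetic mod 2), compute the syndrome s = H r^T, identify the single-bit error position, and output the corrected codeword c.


s = (1, 0, 0, 0)^T, error position = 8, corrected codeword c = 000110111101011

Compute s = H r^T mod 2 one row at a time:
  s_1 = 0 + 1 + 1 + 0 + 1 + 0 + 1 + 1 = 5 ≡ 1 (mod 2).
  s_2 = 1 + 1 + 0 + 1 + 1 + 0 + 1 + 1 = 6 ≡ 0 (mod 2).
  s_3 = 0 + 0 + 0 + 1 + 1 + 0 + 1 + 1 = 4 ≡ 0 (mod 2).
  s_4 = 0 + 0 + 1 + 1 + 1 + 0 + 0 + 1 = 4 ≡ 0 (mod 2).
s = (1, 0, 0, 0)^T — this equals column 8 of H (binary 1000), so error is at position 8.
Correct: flip bit 8 of r = 000110101101011 to get c = 000110111101011.


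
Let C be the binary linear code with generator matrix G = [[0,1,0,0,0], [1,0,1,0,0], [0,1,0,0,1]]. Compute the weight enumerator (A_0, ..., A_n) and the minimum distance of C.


Weight distribution: A_0 = 1, A_1 = 2, A_2 = 2, A_3 = 2, A_4 = 1. Minimum distance d = 1.

Enumerate all 2^3 = 8 messages m ∈ F_2^3.
For each, compute codeword c = mG in F_2^5, then tally its weight.
  m = 000 → c = 00000, weight = 0.
  m = 100 → c = 01000, weight = 1.
  m = 010 → c = 10100, weight = 2.
  m = 110 → c = 11100, weight = 3.
  m = 001 → c = 01001, weight = 2.
  m = 101 → c = 00001, weight = 1.
  m = 011 → c = 11101, weight = 4.
  m = 111 → c = 10101, weight = 3.
Tally weights:
  weight 0: 1 codewords.
  weight 1: 2 codewords.
  weight 2: 2 codewords.
  weight 3: 2 codewords.
  weight 4: 1 codewords.
Minimum distance d = smallest w > 0 with A_w > 0 = 1.
Sanity: Σ A_w = 8 = 2^3 = 8 ✓.


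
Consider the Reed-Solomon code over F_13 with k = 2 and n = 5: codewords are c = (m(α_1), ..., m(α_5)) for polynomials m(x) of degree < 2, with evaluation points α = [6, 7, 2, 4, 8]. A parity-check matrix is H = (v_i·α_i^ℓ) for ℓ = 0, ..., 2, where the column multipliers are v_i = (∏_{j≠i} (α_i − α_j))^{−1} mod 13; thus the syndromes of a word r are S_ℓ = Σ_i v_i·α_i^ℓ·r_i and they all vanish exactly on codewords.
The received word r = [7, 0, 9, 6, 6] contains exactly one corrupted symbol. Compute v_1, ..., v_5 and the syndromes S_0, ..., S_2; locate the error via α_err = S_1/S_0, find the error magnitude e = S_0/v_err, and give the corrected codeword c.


S = (6, 11, 5), error at position 4, error magnitude e = 11, c = [7, 0, 9, 8, 6].

Step 1: column multipliers v_i = (∏_{j≠i}(α_i − α_j))^{−1} mod 13.
  i = 1 (α = 6): (6−7)(6−2)(6−4)(6−8) = (−1)·4·2·(−2) = 16 ≡ 3, so v_1 = 3^{−1} = 9 (mod 13).
  i = 2 (α = 7): (7−6)(7−2)(7−4)(7−8) = 1·5·3·(−1) = −15 ≡ 11, so v_2 = 11^{−1} = 6 (mod 13).
  i = 3 (α = 2): (2−6)(2−7)(2−4)(2−8) = (−4)·(−5)·(−2)·(−6) = 240 ≡ 6, so v_3 = 6^{−1} = 11 (mod 13).
  i = 4 (α = 4): (4−6)(4−7)(4−2)(4−8) = (−2)·(−3)·2·(−4) = −48 ≡ 4, so v_4 = 4^{−1} = 10 (mod 13).
  i = 5 (α = 8): (8−6)(8−7)(8−2)(8−4) = 2·1·6·4 = 48 ≡ 9, so v_5 = 9^{−1} = 3 (mod 13).
  v = [9, 6, 11, 10, 3].
Step 2: syndromes of r = [7, 0, 9, 6, 6] (all sums mod 13).
  S_0 = Σ v_i r_i = 9·7 + 6·0 + 11·9 + 10·6 + 3·6 = 240 ≡ 6.
  S_1 = Σ v_i α_i r_i = 9·6·7 + 6·7·0 + 11·2·9 + 10·4·6 + 3·8·6 = 960 ≡ 11.
  α_i^2 mod 13 = [10, 10, 4, 3, 12].
  S_2 = Σ v_i α_i^2 r_i = 9·10·7 + 6·10·0 + 11·4·9 + 10·3·6 + 3·12·6 = 1422 ≡ 5.
  S = (6, 11, 5) ≠ 0, so r is not a codeword (an error is present).
Step 3: locate the error. For a single error e at position i, S_ℓ = v_i·e·α_i^ℓ, so α_err = S_1/S_0.
  S_0^{−1} = 6^{−1} = 11 (mod 13), so α_err = 11·11 = 121 ≡ 4 = α_4. Error position i = 4.
  Consistency check: S_2/S_1 = 5·6 = 30 ≡ 4 = α_err ✓ (single-error assumption holds).
Step 4: error magnitude e = S_0/v_4 = S_0·∏_{j≠4}(α_4 − α_j) = 6·4 = 24 ≡ 11 (mod 13).
Step 5: correct position 4: c_4 = r_4 − e = 6 − 11 ≡ 8 (mod 13). Hence c = [7, 0, 9, 8, 6].
  Check: interpolating c through the α_i gives m(x) = 10 + 6·x (degree < 2) with m(α_i) = c_i for every i, so c is indeed a codeword.


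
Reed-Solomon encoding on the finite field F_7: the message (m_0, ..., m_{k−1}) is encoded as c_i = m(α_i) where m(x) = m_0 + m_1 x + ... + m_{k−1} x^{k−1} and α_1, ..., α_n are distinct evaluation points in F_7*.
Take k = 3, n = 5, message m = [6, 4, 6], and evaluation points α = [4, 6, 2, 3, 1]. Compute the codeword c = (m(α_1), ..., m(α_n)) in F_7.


c = [6, 1, 3, 2, 2]

Message polynomial: m(x) = 6 + 4·x + 6·x^2 (mod 7).
For each evaluation point α_i, compute m(α_i) mod 7:
  α_1 = 4: Horner steps 6 → 0 → 6, so m(4) = 6.
  α_2 = 6: Horner steps 6 → 5 → 1, so m(6) = 1.
  α_3 = 2: Horner steps 6 → 2 → 3, so m(2) = 3.
  α_4 = 3: Horner steps 6 → 1 → 2, so m(3) = 2.
  α_5 = 1: Horner steps 6 → 3 → 2, so m(1) = 2.
Codeword c = [6, 1, 3, 2, 2] ∈ F_7^5.


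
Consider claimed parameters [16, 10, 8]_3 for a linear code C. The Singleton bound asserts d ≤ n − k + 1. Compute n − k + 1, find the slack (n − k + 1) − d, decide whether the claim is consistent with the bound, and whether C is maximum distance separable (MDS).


Singleton RHS = n − k + 1 = 7, slack = -1, bound violated (no such code; not MDS).

Singleton bound: d ≤ n − k + 1.
Here n = 16, k = 10, so n − k + 1 = 7.
Given d = 8, check d ≤ 7: NO.
Slack = (n − k + 1) − d = -1.
The slack is negative: d = 8 exceeds n − k + 1 = 7 by 1, so the Singleton bound is violated and no linear [16, 10, 8]_3 code can exist. In particular it is not MDS (MDS requires d = n − k + 1 exactly).
Description: the claimed parameters are [16, 10, 8]_3; such a code would be impossible (violates the Singleton bound).


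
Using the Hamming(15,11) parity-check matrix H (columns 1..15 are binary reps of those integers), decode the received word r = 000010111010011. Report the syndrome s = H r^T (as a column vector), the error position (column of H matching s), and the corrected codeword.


s = (1, 0, 0, 1)^T, error position = 9, corrected codeword c = 000010110010011

Compute s = H r^T mod 2 one row at a time:
  s_1 = 1 + 1 + 0 + 1 + 0 + 0 + 1 + 1 = 5 ≡ 1 (mod 2).
  s_2 = 0 + 1 + 0 + 1 + 0 + 0 + 1 + 1 = 4 ≡ 0 (mod 2).
  s_3 = 0 + 0 + 0 + 1 + 0 + 1 + 1 + 1 = 4 ≡ 0 (mod 2).
  s_4 = 0 + 0 + 1 + 1 + 1 + 1 + 0 + 1 = 5 ≡ 1 (mod 2).
s = (1, 0, 0, 1)^T — this equals column 9 of H (binary 1001), so error is at position 9.
Correct: flip bit 9 of r = 000010111010011 to get c = 000010110010011.


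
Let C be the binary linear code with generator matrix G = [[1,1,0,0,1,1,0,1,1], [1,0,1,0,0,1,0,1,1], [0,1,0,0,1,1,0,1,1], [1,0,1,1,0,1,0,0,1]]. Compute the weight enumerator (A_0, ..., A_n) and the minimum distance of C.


Weight distribution: A_0 = 1, A_1 = 1, A_2 = 1, A_3 = 2, A_4 = 3, A_5 = 5, A_6 = 3. Minimum distance d = 1.

Enumerate all 2^4 = 16 messages m ∈ F_2^4.
For each, compute codeword c = mG in F_2^9, then tally its weight.
  m = 0000 → c = 000000000, weight = 0.
  m = 1000 → c = 110011011, weight = 6.
  m = 0100 → c = 101001011, weight = 5.
  m = 1100 → c = 011010000, weight = 3.
  m = 0010 → c = 010011011, weight = 5.
  m = 1010 → c = 100000000, weight = 1.
  m = 0110 → c = 111010000, weight = 4.
  m = 1110 → c = 001001011, weight = 4.
  m = 0001 → c = 101101001, weight = 5.
  m = 1001 → c = 011110010, weight = 5.
  m = 0101 → c = 000100010, weight = 2.
  m = 1101 → c = 110111001, weight = 6.
  m = 0011 → c = 111110010, weight = 6.
  m = 1011 → c = 001101001, weight = 4.
  m = 0111 → c = 010111001, weight = 5.
  m = 1111 → c = 100100010, weight = 3.
Tally weights:
  weight 0: 1 codewords.
  weight 1: 1 codewords.
  weight 2: 1 codewords.
  weight 3: 2 codewords.
  weight 4: 3 codewords.
  weight 5: 5 codewords.
  weight 6: 3 codewords.
Minimum distance d = smallest w > 0 with A_w > 0 = 1.
Sanity: Σ A_w = 16 = 2^4 = 16 ✓.


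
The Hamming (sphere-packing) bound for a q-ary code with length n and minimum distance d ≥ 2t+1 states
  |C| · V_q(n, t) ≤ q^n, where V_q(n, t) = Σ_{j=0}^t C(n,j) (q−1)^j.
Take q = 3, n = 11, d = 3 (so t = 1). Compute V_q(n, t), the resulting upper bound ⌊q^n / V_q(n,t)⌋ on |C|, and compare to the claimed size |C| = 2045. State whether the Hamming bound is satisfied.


V_q(n, t) = 23, q^n = 177147, Hamming bound = 7702, |C| = 2045 ≤ bound (satisfied).

Step 1: Compute V_q(n, t) = Σ_{j=0}^1 C(n, j) (q−1)^j.
  j = 0: C(11,0)·(2)^0 = 1·1 = 1.
  j = 1: C(11,1)·(2)^1 = 11·2 = 22.
  V_q(n, t) = 1 + 22 = 23.
Step 2: q^n = 3^11 = 177147.
Step 3: Hamming bound ⌊q^n / V_q(n,t)⌋ = ⌊177147/23⌋ = 7702.
Step 4: Compare |C| = 2045 to 7702: satisfied.
The claimed |C| lies below the Hamming bound.


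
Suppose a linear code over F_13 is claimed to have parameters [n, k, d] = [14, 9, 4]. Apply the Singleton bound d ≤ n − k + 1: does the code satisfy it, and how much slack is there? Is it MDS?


Singleton RHS = n − k + 1 = 6, slack = 2, bound satisfied, not MDS.

Singleton bound: d ≤ n − k + 1.
Here n = 14, k = 9, so n − k + 1 = 6.
Given d = 4, check d ≤ 6: YES.
Slack = (n − k + 1) − d = 2.
The code is NOT MDS (slack = 2 > 0).
Description: the claimed parameters are [14, 9, 4]_13; such a code would be non-MDS.


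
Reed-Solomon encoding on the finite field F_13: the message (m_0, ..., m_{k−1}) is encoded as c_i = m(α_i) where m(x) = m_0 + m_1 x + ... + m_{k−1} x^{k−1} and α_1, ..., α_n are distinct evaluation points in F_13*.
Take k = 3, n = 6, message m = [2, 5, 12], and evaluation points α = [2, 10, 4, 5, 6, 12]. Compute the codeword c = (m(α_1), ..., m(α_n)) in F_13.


c = [8, 4, 6, 2, 9, 9]

Message polynomial: m(x) = 2 + 5·x + 12·x^2 (mod 13).
For each evaluation point α_i, compute m(α_i) mod 13:
  α_1 = 2: Horner steps 12 → 3 → 8, so m(2) = 8.
  α_2 = 10: Horner steps 12 → 8 → 4, so m(10) = 4.
  α_3 = 4: Horner steps 12 → 1 → 6, so m(4) = 6.
  α_4 = 5: Horner steps 12 → 0 → 2, so m(5) = 2.
  α_5 = 6: Horner steps 12 → 12 → 9, so m(6) = 9.
  α_6 = 12: Horner steps 12 → 6 → 9, so m(12) = 9.
Codeword c = [8, 4, 6, 2, 9, 9] ∈ F_13^6.


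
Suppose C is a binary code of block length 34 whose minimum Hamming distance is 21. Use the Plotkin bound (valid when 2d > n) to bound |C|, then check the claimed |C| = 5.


Plotkin bound M ≤ 4; given |C| = 5 > bound (violated).

Check applicability: 2d = 42, n = 34.
2d − n = 8 > 0, so Plotkin applies.
Compute d/(2d−n) = 21/8 ≈ 2.6250.
⌊d/(2d−n)⌋ = 2.
Plotkin bound: M ≤ 2·2 = 4.
Given |C| = 5, check: VIOLATED.
This |C| is above the Plotkin bound, so no binary code with n = 34, d = 21 and 5 codewords exists.


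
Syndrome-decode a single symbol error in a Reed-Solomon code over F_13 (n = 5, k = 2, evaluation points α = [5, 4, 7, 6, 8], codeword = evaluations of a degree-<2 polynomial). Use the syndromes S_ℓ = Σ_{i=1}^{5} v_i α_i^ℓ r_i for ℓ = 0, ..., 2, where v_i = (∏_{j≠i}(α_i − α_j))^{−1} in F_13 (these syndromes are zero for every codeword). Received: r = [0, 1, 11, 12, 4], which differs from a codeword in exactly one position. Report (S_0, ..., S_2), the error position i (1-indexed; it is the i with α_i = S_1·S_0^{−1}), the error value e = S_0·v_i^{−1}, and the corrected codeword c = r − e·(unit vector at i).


S = (3, 11, 10), error at position 5, error magnitude e = 7, c = [0, 1, 11, 12, 10].

Step 1: column multipliers v_i = (∏_{j≠i}(α_i − α_j))^{−1} mod 13.
  i = 1 (α = 5): (5−4)(5−7)(5−6)(5−8) = 1·(−2)·(−1)·(−3) = −6 ≡ 7, so v_1 = 7^{−1} = 2 (mod 13).
  i = 2 (α = 4): (4−5)(4−7)(4−6)(4−8) = (−1)·(−3)·(−2)·(−4) = 24 ≡ 11, so v_2 = 11^{−1} = 6 (mod 13).
  i = 3 (α = 7): (7−5)(7−4)(7−6)(7−8) = 2·3·1·(−1) = −6 ≡ 7, so v_3 = 7^{−1} = 2 (mod 13).
  i = 4 (α = 6): (6−5)(6−4)(6−7)(6−8) = 1·2·(−1)·(−2) = 4 ≡ 4, so v_4 = 4^{−1} = 10 (mod 13).
  i = 5 (α = 8): (8−5)(8−4)(8−7)(8−6) = 3·4·1·2 = 24 ≡ 11, so v_5 = 11^{−1} = 6 (mod 13).
  v = [2, 6, 2, 10, 6].
Step 2: syndromes of r = [0, 1, 11, 12, 4] (all sums mod 13).
  S_0 = Σ v_i r_i = 2·0 + 6·1 + 2·11 + 10·12 + 6·4 = 172 ≡ 3.
  S_1 = Σ v_i α_i r_i = 2·5·0 + 6·4·1 + 2·7·11 + 10·6·12 + 6·8·4 = 1090 ≡ 11.
  α_i^2 mod 13 = [12, 3, 10, 10, 12].
  S_2 = Σ v_i α_i^2 r_i = 2·12·0 + 6·3·1 + 2·10·11 + 10·10·12 + 6·12·4 = 1726 ≡ 10.
  S = (3, 11, 10) ≠ 0, so r is not a codeword (an error is present).
Step 3: locate the error. For a single error e at position i, S_ℓ = v_i·e·α_i^ℓ, so α_err = S_1/S_0.
  S_0^{−1} = 3^{−1} = 9 (mod 13), so α_err = 11·9 = 99 ≡ 8 = α_5. Error position i = 5.
  Consistency check: S_2/S_1 = 10·6 = 60 ≡ 8 = α_err ✓ (single-error assumption holds).
Step 4: error magnitude e = S_0/v_5 = S_0·∏_{j≠5}(α_5 − α_j) = 3·11 = 33 ≡ 7 (mod 13).
Step 5: correct position 5: c_5 = r_5 − e = 4 − 7 ≡ 10 (mod 13). Hence c = [0, 1, 11, 12, 10].
  Check: interpolating c through the α_i gives m(x) = 5 + 12·x (degree < 2) with m(α_i) = c_i for every i, so c is indeed a codeword.


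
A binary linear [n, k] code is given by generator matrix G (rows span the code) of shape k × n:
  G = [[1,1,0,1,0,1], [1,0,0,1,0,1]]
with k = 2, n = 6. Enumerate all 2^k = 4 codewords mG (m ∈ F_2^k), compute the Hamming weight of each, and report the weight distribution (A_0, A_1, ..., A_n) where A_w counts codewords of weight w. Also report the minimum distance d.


Weight distribution: A_0 = 1, A_1 = 1, A_3 = 1, A_4 = 1. Minimum distance d = 1.

Enumerate all 2^2 = 4 messages m ∈ F_2^2.
For each, compute codeword c = mG in F_2^6, then tally its weight.
  m = 00 → c = 000000, weight = 0.
  m = 10 → c = 110101, weight = 4.
  m = 01 → c = 100101, weight = 3.
  m = 11 → c = 010000, weight = 1.
Tally weights:
  weight 0: 1 codewords.
  weight 1: 1 codewords.
  weight 3: 1 codewords.
  weight 4: 1 codewords.
Minimum distance d = smallest w > 0 with A_w > 0 = 1.
Sanity: Σ A_w = 4 = 2^2 = 4 ✓.


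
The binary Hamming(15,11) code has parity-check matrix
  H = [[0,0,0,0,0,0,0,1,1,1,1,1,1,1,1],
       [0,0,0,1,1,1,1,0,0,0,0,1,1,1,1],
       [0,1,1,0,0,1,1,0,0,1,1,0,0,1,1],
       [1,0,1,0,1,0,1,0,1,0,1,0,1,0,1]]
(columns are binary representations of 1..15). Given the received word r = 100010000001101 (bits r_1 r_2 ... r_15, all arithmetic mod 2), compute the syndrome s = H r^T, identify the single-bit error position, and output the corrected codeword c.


s = (1, 0, 1, 0)^T, error position = 10, corrected codeword c = 100010000101101

Compute s = H r^T mod 2 one row at a time:
  s_1 = 0 + 0 + 0 + 0 + 1 + 1 + 0 + 1 = 3 ≡ 1 (mod 2).
  s_2 = 0 + 1 + 0 + 0 + 1 + 1 + 0 + 1 = 4 ≡ 0 (mod 2).
  s_3 = 0 + 0 + 0 + 0 + 0 + 0 + 0 + 1 = 1 ≡ 1 (mod 2).
  s_4 = 1 + 0 + 1 + 0 + 0 + 0 + 1 + 1 = 4 ≡ 0 (mod 2).
s = (1, 0, 1, 0)^T — this equals column 10 of H (binary 1010), so error is at position 10.
Correct: flip bit 10 of r = 100010000001101 to get c = 100010000101101.


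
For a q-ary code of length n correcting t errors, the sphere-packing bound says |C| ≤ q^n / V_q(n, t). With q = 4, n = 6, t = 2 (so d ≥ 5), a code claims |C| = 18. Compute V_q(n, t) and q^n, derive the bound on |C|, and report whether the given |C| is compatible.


V_q(n, t) = 154, q^n = 4096, Hamming bound = 26, |C| = 18 ≤ bound (satisfied).

Step 1: Compute V_q(n, t) = Σ_{j=0}^2 C(n, j) (q−1)^j.
  j = 0: C(6,0)·(3)^0 = 1·1 = 1.
  j = 1: C(6,1)·(3)^1 = 6·3 = 18.
  j = 2: C(6,2)·(3)^2 = 15·9 = 135.
  V_q(n, t) = 1 + 18 + 135 = 154.
Step 2: q^n = 4^6 = 4096.
Step 3: Hamming bound ⌊q^n / V_q(n,t)⌋ = ⌊4096/154⌋ = 26.
Step 4: Compare |C| = 18 to 26: satisfied.
The claimed |C| lies below the Hamming bound.


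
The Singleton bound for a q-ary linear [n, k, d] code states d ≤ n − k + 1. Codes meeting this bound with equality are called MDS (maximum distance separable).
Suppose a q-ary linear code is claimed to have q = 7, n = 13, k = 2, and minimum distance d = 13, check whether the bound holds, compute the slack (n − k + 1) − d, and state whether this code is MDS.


Singleton RHS = n − k + 1 = 12, slack = -1, bound violated (no such code; not MDS).

Singleton bound: d ≤ n − k + 1.
Here n = 13, k = 2, so n − k + 1 = 12.
Given d = 13, check d ≤ 12: NO.
Slack = (n − k + 1) − d = -1.
The slack is negative: d = 13 exceeds n − k + 1 = 12 by 1, so the Singleton bound is violated and no linear [13, 2, 13]_7 code can exist. In particular it is not MDS (MDS requires d = n − k + 1 exactly).
Description: the claimed parameters are [13, 2, 13]_7; such a code would be impossible (violates the Singleton bound).


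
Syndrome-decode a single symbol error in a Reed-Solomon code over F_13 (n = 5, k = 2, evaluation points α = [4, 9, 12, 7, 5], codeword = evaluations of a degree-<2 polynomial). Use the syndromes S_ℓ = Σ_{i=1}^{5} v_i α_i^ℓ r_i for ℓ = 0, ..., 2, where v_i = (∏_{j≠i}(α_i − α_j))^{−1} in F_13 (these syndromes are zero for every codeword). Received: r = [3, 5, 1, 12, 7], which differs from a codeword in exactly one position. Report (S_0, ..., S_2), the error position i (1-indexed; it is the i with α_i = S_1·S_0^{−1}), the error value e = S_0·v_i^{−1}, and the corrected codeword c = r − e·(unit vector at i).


S = (3, 2, 10), error at position 5, error magnitude e = 1, c = [3, 5, 1, 12, 6].

Step 1: column multipliers v_i = (∏_{j≠i}(α_i − α_j))^{−1} mod 13.
  i = 1 (α = 4): (4−9)(4−12)(4−7)(4−5) = (−5)·(−8)·(−3)·(−1) = 120 ≡ 3, so v_1 = 3^{−1} = 9 (mod 13).
  i = 2 (α = 9): (9−4)(9−12)(9−7)(9−5) = 5·(−3)·2·4 = −120 ≡ 10, so v_2 = 10^{−1} = 4 (mod 13).
  i = 3 (α = 12): (12−4)(12−9)(12−7)(12−5) = 8·3·5·7 = 840 ≡ 8, so v_3 = 8^{−1} = 5 (mod 13).
  i = 4 (α = 7): (7−4)(7−9)(7−12)(7−5) = 3·(−2)·(−5)·2 = 60 ≡ 8, so v_4 = 8^{−1} = 5 (mod 13).
  i = 5 (α = 5): (5−4)(5−9)(5−12)(5−7) = 1·(−4)·(−7)·(−2) = −56 ≡ 9, so v_5 = 9^{−1} = 3 (mod 13).
  v = [9, 4, 5, 5, 3].
Step 2: syndromes of r = [3, 5, 1, 12, 7] (all sums mod 13).
  S_0 = Σ v_i r_i = 9·3 + 4·5 + 5·1 + 5·12 + 3·7 = 133 ≡ 3.
  S_1 = Σ v_i α_i r_i = 9·4·3 + 4·9·5 + 5·12·1 + 5·7·12 + 3·5·7 = 873 ≡ 2.
  α_i^2 mod 13 = [3, 3, 1, 10, 12].
  S_2 = Σ v_i α_i^2 r_i = 9·3·3 + 4·3·5 + 5·1·1 + 5·10·12 + 3·12·7 = 998 ≡ 10.
  S = (3, 2, 10) ≠ 0, so r is not a codeword (an error is present).
Step 3: locate the error. For a single error e at position i, S_ℓ = v_i·e·α_i^ℓ, so α_err = S_1/S_0.
  S_0^{−1} = 3^{−1} = 9 (mod 13), so α_err = 2·9 = 18 ≡ 5 = α_5. Error position i = 5.
  Consistency check: S_2/S_1 = 10·7 = 70 ≡ 5 = α_err ✓ (single-error assumption holds).
Step 4: error magnitude e = S_0/v_5 = S_0·∏_{j≠5}(α_5 − α_j) = 3·9 = 27 ≡ 1 (mod 13).
Step 5: correct position 5: c_5 = r_5 − e = 7 − 1 ≡ 6 (mod 13). Hence c = [3, 5, 1, 12, 6].
  Check: interpolating c through the α_i gives m(x) = 4 + 3·x (degree < 2) with m(α_i) = c_i for every i, so c is indeed a codeword.


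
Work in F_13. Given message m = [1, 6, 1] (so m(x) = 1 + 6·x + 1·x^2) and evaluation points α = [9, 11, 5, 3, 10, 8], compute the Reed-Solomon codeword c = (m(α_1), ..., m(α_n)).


c = [6, 6, 4, 2, 5, 9]

Message polynomial: m(x) = 1 + 6·x + 1·x^2 (mod 13).
For each evaluation point α_i, compute m(α_i) mod 13:
  α_1 = 9: Horner steps 1 → 2 → 6, so m(9) = 6.
  α_2 = 11: Horner steps 1 → 4 → 6, so m(11) = 6.
  α_3 = 5: Horner steps 1 → 11 → 4, so m(5) = 4.
  α_4 = 3: Horner steps 1 → 9 → 2, so m(3) = 2.
  α_5 = 10: Horner steps 1 → 3 → 5, so m(10) = 5.
  α_6 = 8: Horner steps 1 → 1 → 9, so m(8) = 9.
Codeword c = [6, 6, 4, 2, 5, 9] ∈ F_13^6.


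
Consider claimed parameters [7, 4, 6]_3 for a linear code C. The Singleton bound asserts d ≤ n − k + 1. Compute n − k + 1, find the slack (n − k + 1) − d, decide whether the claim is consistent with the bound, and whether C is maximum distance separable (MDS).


Singleton RHS = n − k + 1 = 4, slack = -2, bound violated (no such code; not MDS).

Singleton bound: d ≤ n − k + 1.
Here n = 7, k = 4, so n − k + 1 = 4.
Given d = 6, check d ≤ 4: NO.
Slack = (n − k + 1) − d = -2.
The slack is negative: d = 6 exceeds n − k + 1 = 4 by 2, so the Singleton bound is violated and no linear [7, 4, 6]_3 code can exist. In particular it is not MDS (MDS requires d = n − k + 1 exactly).
Description: the claimed parameters are [7, 4, 6]_3; such a code would be impossible (violates the Singleton bound).


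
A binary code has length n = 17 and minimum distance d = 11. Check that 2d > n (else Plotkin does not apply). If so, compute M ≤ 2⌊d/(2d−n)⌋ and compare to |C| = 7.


Plotkin bound M ≤ 4; given |C| = 7 > bound (violated).

Check applicability: 2d = 22, n = 17.
2d − n = 5 > 0, so Plotkin applies.
Compute d/(2d−n) = 11/5 ≈ 2.2000.
⌊d/(2d−n)⌋ = 2.
Plotkin bound: M ≤ 2·2 = 4.
Given |C| = 7, check: VIOLATED.
This |C| is above the Plotkin bound, so no binary code with n = 17, d = 11 and 7 codewords exists.


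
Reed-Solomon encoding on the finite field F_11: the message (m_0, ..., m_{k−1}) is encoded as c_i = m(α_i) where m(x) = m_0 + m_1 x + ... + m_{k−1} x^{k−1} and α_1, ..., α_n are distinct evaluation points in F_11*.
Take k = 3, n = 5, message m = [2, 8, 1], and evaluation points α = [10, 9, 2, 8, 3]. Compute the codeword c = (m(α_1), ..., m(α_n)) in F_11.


c = [6, 1, 0, 9, 2]

Message polynomial: m(x) = 2 + 8·x + 1·x^2 (mod 11).
For each evaluation point α_i, compute m(α_i) mod 11:
  α_1 = 10: Horner steps 1 → 7 → 6, so m(10) = 6.
  α_2 = 9: Horner steps 1 → 6 → 1, so m(9) = 1.
  α_3 = 2: Horner steps 1 → 10 → 0, so m(2) = 0.
  α_4 = 8: Horner steps 1 → 5 → 9, so m(8) = 9.
  α_5 = 3: Horner steps 1 → 0 → 2, so m(3) = 2.
Codeword c = [6, 1, 0, 9, 2] ∈ F_11^5.


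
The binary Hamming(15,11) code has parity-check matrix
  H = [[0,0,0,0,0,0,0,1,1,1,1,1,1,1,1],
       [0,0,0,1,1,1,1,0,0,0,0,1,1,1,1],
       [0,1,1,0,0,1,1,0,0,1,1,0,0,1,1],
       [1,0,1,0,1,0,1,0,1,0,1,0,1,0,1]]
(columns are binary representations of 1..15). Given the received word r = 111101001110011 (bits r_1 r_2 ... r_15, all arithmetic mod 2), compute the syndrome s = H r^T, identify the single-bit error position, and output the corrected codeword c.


s = (1, 0, 1, 1)^T, error position = 11, corrected codeword c = 111101001100011

Compute s = H r^T mod 2 one row at a time:
  s_1 = 0 + 1 + 1 + 1 + 0 + 0 + 1 + 1 = 5 ≡ 1 (mod 2).
  s_2 = 1 + 0 + 1 + 0 + 0 + 0 + 1 + 1 = 4 ≡ 0 (mod 2).
  s_3 = 1 + 1 + 1 + 0 + 1 + 1 + 1 + 1 = 7 ≡ 1 (mod 2).
  s_4 = 1 + 1 + 0 + 0 + 1 + 1 + 0 + 1 = 5 ≡ 1 (mod 2).
s = (1, 0, 1, 1)^T — this equals column 11 of H (binary 1011), so error is at position 11.
Correct: flip bit 11 of r = 111101001110011 to get c = 111101001100011.


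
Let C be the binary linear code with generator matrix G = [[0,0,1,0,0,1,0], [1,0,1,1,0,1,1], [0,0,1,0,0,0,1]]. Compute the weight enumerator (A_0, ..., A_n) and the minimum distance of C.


Weight distribution: A_0 = 1, A_2 = 3, A_3 = 3, A_5 = 1. Minimum distance d = 2.

Enumerate all 2^3 = 8 messages m ∈ F_2^3.
For each, compute codeword c = mG in F_2^7, then tally its weight.
  m = 000 → c = 0000000, weight = 0.
  m = 100 → c = 0010010, weight = 2.
  m = 010 → c = 1011011, weight = 5.
  m = 110 → c = 1001001, weight = 3.
  m = 001 → c = 0010001, weight = 2.
  m = 101 → c = 0000011, weight = 2.
  m = 011 → c = 1001010, weight = 3.
  m = 111 → c = 1011000, weight = 3.
Tally weights:
  weight 0: 1 codewords.
  weight 2: 3 codewords.
  weight 3: 3 codewords.
  weight 5: 1 codewords.
Minimum distance d = smallest w > 0 with A_w > 0 = 2.
Sanity: Σ A_w = 8 = 2^3 = 8 ✓.
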